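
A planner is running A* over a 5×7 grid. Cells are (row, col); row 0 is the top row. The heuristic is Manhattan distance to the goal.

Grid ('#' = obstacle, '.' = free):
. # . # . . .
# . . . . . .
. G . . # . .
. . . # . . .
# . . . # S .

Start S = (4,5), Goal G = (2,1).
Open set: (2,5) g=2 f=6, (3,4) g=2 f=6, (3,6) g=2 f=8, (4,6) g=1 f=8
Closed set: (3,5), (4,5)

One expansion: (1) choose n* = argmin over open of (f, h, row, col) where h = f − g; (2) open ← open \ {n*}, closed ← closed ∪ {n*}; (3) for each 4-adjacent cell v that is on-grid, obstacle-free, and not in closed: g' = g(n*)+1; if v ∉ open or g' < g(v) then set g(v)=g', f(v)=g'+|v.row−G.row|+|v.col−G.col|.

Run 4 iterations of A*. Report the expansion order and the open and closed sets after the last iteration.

step 1: expand (2,5) (f=6, h=4) → closed; open now [(1,5) g=3 f=8, (2,6) g=3 f=8, (3,4) g=2 f=6, (3,6) g=2 f=8, (4,6) g=1 f=8]
step 2: expand (3,4) (f=6, h=4) → closed; open now [(1,5) g=3 f=8, (2,6) g=3 f=8, (3,6) g=2 f=8, (4,6) g=1 f=8]
step 3: expand (1,5) (f=8, h=5) → closed; open now [(0,5) g=4 f=10, (1,4) g=4 f=8, (1,6) g=4 f=10, (2,6) g=3 f=8, (3,6) g=2 f=8, (4,6) g=1 f=8]
step 4: expand (1,4) (f=8, h=4) → closed; open now [(0,4) g=5 f=10, (0,5) g=4 f=10, (1,3) g=5 f=8, (1,6) g=4 f=10, (2,6) g=3 f=8, (3,6) g=2 f=8, (4,6) g=1 f=8]

order=[(2,5) → (3,4) → (1,5) → (1,4)]; open=[(0,4) g=5 f=10, (0,5) g=4 f=10, (1,3) g=5 f=8, (1,6) g=4 f=10, (2,6) g=3 f=8, (3,6) g=2 f=8, (4,6) g=1 f=8]; closed=[(1,4), (1,5), (2,5), (3,4), (3,5), (4,5)]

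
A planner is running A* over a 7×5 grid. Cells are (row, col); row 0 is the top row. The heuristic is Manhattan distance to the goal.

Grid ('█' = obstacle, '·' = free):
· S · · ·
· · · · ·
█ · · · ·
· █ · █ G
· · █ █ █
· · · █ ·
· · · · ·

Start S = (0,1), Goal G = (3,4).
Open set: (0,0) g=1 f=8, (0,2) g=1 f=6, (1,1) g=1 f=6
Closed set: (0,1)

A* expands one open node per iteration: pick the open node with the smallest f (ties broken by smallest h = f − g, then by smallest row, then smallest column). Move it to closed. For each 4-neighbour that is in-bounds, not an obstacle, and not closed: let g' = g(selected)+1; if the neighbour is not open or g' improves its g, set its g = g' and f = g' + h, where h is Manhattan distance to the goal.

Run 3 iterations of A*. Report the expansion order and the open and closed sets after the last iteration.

step 1: expand (0,2) (f=6, h=5) → closed; open now [(0,0) g=1 f=8, (0,3) g=2 f=6, (1,1) g=1 f=6, (1,2) g=2 f=6]
step 2: expand (0,3) (f=6, h=4) → closed; open now [(0,0) g=1 f=8, (0,4) g=3 f=6, (1,1) g=1 f=6, (1,2) g=2 f=6, (1,3) g=3 f=6]
step 3: expand (0,4) (f=6, h=3) → closed; open now [(0,0) g=1 f=8, (1,1) g=1 f=6, (1,2) g=2 f=6, (1,3) g=3 f=6, (1,4) g=4 f=6]

order=[(0,2) → (0,3) → (0,4)]; open=[(0,0) g=1 f=8, (1,1) g=1 f=6, (1,2) g=2 f=6, (1,3) g=3 f=6, (1,4) g=4 f=6]; closed=[(0,1), (0,2), (0,3), (0,4)]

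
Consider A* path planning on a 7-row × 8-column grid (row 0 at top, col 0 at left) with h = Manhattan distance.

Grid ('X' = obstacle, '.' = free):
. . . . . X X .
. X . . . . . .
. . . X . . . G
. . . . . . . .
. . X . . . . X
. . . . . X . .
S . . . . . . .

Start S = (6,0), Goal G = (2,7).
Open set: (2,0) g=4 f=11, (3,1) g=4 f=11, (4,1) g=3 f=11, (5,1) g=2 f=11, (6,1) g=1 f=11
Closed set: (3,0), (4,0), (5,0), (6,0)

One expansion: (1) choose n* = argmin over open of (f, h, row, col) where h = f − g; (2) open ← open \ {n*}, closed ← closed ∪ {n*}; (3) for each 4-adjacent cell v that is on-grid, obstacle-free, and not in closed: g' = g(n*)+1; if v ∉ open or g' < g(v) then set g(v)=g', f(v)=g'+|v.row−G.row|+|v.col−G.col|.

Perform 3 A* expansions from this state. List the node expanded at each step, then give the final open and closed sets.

step 1: expand (2,0) (f=11, h=7) → closed; open now [(1,0) g=5 f=13, (2,1) g=5 f=11, (3,1) g=4 f=11, (4,1) g=3 f=11, (5,1) g=2 f=11, (6,1) g=1 f=11]
step 2: expand (2,1) (f=11, h=6) → closed; open now [(1,0) g=5 f=13, (2,2) g=6 f=11, (3,1) g=4 f=11, (4,1) g=3 f=11, (5,1) g=2 f=11, (6,1) g=1 f=11]
step 3: expand (2,2) (f=11, h=5) → closed; open now [(1,0) g=5 f=13, (1,2) g=7 f=13, (3,1) g=4 f=11, (3,2) g=7 f=13, (4,1) g=3 f=11, (5,1) g=2 f=11, (6,1) g=1 f=11]

order=[(2,0) → (2,1) → (2,2)]; open=[(1,0) g=5 f=13, (1,2) g=7 f=13, (3,1) g=4 f=11, (3,2) g=7 f=13, (4,1) g=3 f=11, (5,1) g=2 f=11, (6,1) g=1 f=11]; closed=[(2,0), (2,1), (2,2), (3,0), (4,0), (5,0), (6,0)]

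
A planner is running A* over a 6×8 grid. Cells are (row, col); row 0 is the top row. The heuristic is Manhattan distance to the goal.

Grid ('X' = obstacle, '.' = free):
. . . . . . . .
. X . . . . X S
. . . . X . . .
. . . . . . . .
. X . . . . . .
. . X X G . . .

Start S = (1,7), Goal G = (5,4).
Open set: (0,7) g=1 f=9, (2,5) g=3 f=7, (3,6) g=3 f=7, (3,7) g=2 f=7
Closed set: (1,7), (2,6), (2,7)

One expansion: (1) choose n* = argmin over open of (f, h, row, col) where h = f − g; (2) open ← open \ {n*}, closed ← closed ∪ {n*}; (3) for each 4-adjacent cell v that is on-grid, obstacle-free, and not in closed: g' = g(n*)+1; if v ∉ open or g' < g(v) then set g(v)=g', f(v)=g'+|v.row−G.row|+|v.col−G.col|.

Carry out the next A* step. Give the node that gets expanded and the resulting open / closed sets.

step 1: expand (2,5) (f=7, h=4) → closed; open now [(0,7) g=1 f=9, (1,5) g=4 f=9, (3,5) g=4 f=7, (3,6) g=3 f=7, (3,7) g=2 f=7]

expanded=(2,5); open=[(0,7) g=1 f=9, (1,5) g=4 f=9, (3,5) g=4 f=7, (3,6) g=3 f=7, (3,7) g=2 f=7]; closed=[(1,7), (2,5), (2,6), (2,7)]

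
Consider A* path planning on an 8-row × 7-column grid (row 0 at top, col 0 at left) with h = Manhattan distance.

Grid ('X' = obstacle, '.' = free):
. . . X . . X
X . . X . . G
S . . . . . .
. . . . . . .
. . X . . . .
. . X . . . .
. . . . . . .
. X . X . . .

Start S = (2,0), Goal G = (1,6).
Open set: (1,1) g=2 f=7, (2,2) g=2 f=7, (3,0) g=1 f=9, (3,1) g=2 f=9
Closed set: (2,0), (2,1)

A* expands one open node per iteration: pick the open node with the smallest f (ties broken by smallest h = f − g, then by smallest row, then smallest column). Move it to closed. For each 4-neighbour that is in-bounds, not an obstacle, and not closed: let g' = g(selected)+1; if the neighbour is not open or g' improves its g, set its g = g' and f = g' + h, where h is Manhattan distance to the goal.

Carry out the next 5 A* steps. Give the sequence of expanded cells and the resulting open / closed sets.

order=[(1,1) → (1,2) → (2,2) → (2,3) → (2,4)]; open=[(0,1) g=3 f=9, (0,2) g=4 f=9, (1,4) g=5 f=7, (2,5) g=5 f=7, (3,0) g=1 f=9, (3,1) g=2 f=9, (3,2) g=3 f=9, (3,3) g=4 f=9, (3,4) g=5 f=9]; closed=[(1,1), (1,2), (2,0), (2,1), (2,2), (2,3), (2,4)]

step 1: expand (1,1) (f=7, h=5) → closed; open now [(0,1) g=3 f=9, (1,2) g=3 f=7, (2,2) g=2 f=7, (3,0) g=1 f=9, (3,1) g=2 f=9]
step 2: expand (1,2) (f=7, h=4) → closed; open now [(0,1) g=3 f=9, (0,2) g=4 f=9, (2,2) g=2 f=7, (3,0) g=1 f=9, (3,1) g=2 f=9]
step 3: expand (2,2) (f=7, h=5) → closed; open now [(0,1) g=3 f=9, (0,2) g=4 f=9, (2,3) g=3 f=7, (3,0) g=1 f=9, (3,1) g=2 f=9, (3,2) g=3 f=9]
step 4: expand (2,3) (f=7, h=4) → closed; open now [(0,1) g=3 f=9, (0,2) g=4 f=9, (2,4) g=4 f=7, (3,0) g=1 f=9, (3,1) g=2 f=9, (3,2) g=3 f=9, (3,3) g=4 f=9]
step 5: expand (2,4) (f=7, h=3) → closed; open now [(0,1) g=3 f=9, (0,2) g=4 f=9, (1,4) g=5 f=7, (2,5) g=5 f=7, (3,0) g=1 f=9, (3,1) g=2 f=9, (3,2) g=3 f=9, (3,3) g=4 f=9, (3,4) g=5 f=9]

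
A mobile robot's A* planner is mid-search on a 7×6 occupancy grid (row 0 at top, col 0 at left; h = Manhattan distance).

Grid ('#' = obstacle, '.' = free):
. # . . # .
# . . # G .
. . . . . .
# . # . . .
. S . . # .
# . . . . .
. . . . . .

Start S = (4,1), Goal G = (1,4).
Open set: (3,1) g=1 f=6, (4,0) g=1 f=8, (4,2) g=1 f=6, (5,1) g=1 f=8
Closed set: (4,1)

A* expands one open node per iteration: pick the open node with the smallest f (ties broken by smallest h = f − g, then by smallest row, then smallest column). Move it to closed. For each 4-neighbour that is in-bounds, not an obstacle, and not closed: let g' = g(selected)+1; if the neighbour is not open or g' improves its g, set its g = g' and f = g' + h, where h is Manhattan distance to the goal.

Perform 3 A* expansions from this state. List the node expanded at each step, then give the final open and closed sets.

order=[(3,1) → (2,1) → (1,1)]; open=[(1,2) g=4 f=6, (2,0) g=3 f=8, (2,2) g=3 f=6, (4,0) g=1 f=8, (4,2) g=1 f=6, (5,1) g=1 f=8]; closed=[(1,1), (2,1), (3,1), (4,1)]

step 1: expand (3,1) (f=6, h=5) → closed; open now [(2,1) g=2 f=6, (4,0) g=1 f=8, (4,2) g=1 f=6, (5,1) g=1 f=8]
step 2: expand (2,1) (f=6, h=4) → closed; open now [(1,1) g=3 f=6, (2,0) g=3 f=8, (2,2) g=3 f=6, (4,0) g=1 f=8, (4,2) g=1 f=6, (5,1) g=1 f=8]
step 3: expand (1,1) (f=6, h=3) → closed; open now [(1,2) g=4 f=6, (2,0) g=3 f=8, (2,2) g=3 f=6, (4,0) g=1 f=8, (4,2) g=1 f=6, (5,1) g=1 f=8]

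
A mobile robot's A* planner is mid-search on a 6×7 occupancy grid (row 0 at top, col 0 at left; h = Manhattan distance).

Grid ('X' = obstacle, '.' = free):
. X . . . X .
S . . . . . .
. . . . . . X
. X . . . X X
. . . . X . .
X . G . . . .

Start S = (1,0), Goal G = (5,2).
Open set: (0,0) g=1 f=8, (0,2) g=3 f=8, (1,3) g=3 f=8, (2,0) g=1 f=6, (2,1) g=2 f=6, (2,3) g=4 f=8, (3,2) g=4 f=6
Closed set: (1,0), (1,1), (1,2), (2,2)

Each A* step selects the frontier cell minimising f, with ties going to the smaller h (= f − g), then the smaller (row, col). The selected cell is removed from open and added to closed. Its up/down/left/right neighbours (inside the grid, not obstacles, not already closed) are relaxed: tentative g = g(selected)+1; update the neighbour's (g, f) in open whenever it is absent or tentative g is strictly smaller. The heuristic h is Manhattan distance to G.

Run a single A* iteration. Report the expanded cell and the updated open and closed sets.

step 1: expand (3,2) (f=6, h=2) → closed; open now [(0,0) g=1 f=8, (0,2) g=3 f=8, (1,3) g=3 f=8, (2,0) g=1 f=6, (2,1) g=2 f=6, (2,3) g=4 f=8, (3,3) g=5 f=8, (4,2) g=5 f=6]

expanded=(3,2); open=[(0,0) g=1 f=8, (0,2) g=3 f=8, (1,3) g=3 f=8, (2,0) g=1 f=6, (2,1) g=2 f=6, (2,3) g=4 f=8, (3,3) g=5 f=8, (4,2) g=5 f=6]; closed=[(1,0), (1,1), (1,2), (2,2), (3,2)]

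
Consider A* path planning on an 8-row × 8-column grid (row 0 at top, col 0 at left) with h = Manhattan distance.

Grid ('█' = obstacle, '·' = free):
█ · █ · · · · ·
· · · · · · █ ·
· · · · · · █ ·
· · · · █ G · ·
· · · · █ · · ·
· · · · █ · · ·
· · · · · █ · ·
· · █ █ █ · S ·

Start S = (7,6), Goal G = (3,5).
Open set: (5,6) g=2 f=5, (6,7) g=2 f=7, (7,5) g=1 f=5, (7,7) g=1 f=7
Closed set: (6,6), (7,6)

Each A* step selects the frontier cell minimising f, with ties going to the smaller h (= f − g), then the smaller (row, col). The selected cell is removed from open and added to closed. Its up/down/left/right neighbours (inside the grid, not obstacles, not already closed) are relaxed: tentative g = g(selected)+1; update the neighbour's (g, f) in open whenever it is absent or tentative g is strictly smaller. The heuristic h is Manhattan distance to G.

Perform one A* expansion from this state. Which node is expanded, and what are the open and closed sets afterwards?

expanded=(5,6); open=[(4,6) g=3 f=5, (5,5) g=3 f=5, (5,7) g=3 f=7, (6,7) g=2 f=7, (7,5) g=1 f=5, (7,7) g=1 f=7]; closed=[(5,6), (6,6), (7,6)]

step 1: expand (5,6) (f=5, h=3) → closed; open now [(4,6) g=3 f=5, (5,5) g=3 f=5, (5,7) g=3 f=7, (6,7) g=2 f=7, (7,5) g=1 f=5, (7,7) g=1 f=7]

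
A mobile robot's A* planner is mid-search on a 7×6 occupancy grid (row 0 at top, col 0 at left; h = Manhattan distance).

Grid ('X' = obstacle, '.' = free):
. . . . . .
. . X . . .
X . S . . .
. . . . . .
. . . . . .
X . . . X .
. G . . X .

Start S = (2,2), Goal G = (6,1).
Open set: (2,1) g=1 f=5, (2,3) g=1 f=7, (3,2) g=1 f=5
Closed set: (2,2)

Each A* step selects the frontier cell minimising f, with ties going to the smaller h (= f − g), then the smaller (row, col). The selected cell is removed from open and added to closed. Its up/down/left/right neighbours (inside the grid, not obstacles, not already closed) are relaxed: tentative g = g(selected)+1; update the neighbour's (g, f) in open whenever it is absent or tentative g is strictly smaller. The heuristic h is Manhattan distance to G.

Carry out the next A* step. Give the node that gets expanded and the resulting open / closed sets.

expanded=(2,1); open=[(1,1) g=2 f=7, (2,3) g=1 f=7, (3,1) g=2 f=5, (3,2) g=1 f=5]; closed=[(2,1), (2,2)]

step 1: expand (2,1) (f=5, h=4) → closed; open now [(1,1) g=2 f=7, (2,3) g=1 f=7, (3,1) g=2 f=5, (3,2) g=1 f=5]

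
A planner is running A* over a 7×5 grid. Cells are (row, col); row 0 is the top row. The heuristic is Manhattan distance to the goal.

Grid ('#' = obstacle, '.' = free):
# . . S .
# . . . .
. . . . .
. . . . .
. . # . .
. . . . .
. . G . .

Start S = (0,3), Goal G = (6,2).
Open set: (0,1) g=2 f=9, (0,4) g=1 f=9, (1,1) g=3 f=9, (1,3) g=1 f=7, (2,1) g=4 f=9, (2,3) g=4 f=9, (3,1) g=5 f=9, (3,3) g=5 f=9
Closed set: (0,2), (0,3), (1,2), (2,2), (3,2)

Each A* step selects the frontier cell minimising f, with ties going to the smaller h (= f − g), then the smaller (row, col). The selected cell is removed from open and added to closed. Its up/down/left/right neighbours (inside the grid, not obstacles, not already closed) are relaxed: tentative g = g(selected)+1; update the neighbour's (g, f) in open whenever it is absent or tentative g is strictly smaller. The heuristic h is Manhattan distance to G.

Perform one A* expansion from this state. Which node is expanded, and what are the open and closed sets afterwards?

expanded=(1,3); open=[(0,1) g=2 f=9, (0,4) g=1 f=9, (1,1) g=3 f=9, (1,4) g=2 f=9, (2,1) g=4 f=9, (2,3) g=2 f=7, (3,1) g=5 f=9, (3,3) g=5 f=9]; closed=[(0,2), (0,3), (1,2), (1,3), (2,2), (3,2)]

step 1: expand (1,3) (f=7, h=6) → closed; open now [(0,1) g=2 f=9, (0,4) g=1 f=9, (1,1) g=3 f=9, (1,4) g=2 f=9, (2,1) g=4 f=9, (2,3) g=2 f=7, (3,1) g=5 f=9, (3,3) g=5 f=9]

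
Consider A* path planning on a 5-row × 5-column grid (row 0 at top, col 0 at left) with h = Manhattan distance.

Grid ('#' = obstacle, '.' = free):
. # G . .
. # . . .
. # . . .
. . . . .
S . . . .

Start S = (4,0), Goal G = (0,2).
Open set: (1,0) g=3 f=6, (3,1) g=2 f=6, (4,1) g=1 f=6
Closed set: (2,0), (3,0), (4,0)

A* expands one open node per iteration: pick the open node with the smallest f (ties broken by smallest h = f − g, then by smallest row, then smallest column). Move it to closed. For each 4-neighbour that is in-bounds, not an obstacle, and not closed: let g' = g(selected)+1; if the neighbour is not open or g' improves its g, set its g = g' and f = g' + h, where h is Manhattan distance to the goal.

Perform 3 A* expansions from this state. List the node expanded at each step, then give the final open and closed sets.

step 1: expand (1,0) (f=6, h=3) → closed; open now [(0,0) g=4 f=6, (3,1) g=2 f=6, (4,1) g=1 f=6]
step 2: expand (0,0) (f=6, h=2) → closed; open now [(3,1) g=2 f=6, (4,1) g=1 f=6]
step 3: expand (3,1) (f=6, h=4) → closed; open now [(3,2) g=3 f=6, (4,1) g=1 f=6]

order=[(1,0) → (0,0) → (3,1)]; open=[(3,2) g=3 f=6, (4,1) g=1 f=6]; closed=[(0,0), (1,0), (2,0), (3,0), (3,1), (4,0)]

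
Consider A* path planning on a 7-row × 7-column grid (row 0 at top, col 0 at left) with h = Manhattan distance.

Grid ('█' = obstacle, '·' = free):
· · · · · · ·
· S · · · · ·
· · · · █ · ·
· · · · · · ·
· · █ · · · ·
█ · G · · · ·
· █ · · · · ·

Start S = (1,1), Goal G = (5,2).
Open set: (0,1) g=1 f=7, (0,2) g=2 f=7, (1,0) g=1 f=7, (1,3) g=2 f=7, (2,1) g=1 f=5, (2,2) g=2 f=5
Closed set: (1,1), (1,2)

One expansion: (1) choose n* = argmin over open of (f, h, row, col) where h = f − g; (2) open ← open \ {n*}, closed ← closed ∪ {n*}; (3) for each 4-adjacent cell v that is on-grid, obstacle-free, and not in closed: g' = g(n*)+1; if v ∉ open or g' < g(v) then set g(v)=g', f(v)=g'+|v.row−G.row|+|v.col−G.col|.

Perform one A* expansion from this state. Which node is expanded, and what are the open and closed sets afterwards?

step 1: expand (2,2) (f=5, h=3) → closed; open now [(0,1) g=1 f=7, (0,2) g=2 f=7, (1,0) g=1 f=7, (1,3) g=2 f=7, (2,1) g=1 f=5, (2,3) g=3 f=7, (3,2) g=3 f=5]

expanded=(2,2); open=[(0,1) g=1 f=7, (0,2) g=2 f=7, (1,0) g=1 f=7, (1,3) g=2 f=7, (2,1) g=1 f=5, (2,3) g=3 f=7, (3,2) g=3 f=5]; closed=[(1,1), (1,2), (2,2)]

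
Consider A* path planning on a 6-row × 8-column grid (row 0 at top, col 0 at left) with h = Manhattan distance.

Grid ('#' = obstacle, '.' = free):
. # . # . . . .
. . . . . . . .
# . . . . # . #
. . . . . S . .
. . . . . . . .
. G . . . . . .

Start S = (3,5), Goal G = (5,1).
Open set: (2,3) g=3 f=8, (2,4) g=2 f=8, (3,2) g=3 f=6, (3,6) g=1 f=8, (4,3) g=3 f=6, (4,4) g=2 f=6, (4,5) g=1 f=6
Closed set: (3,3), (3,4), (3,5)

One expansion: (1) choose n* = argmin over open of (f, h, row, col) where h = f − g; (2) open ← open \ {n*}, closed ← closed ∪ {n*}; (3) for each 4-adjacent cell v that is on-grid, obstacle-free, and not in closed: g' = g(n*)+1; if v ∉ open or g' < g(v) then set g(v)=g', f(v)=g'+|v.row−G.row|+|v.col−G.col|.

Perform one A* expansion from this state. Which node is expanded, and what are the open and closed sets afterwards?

expanded=(3,2); open=[(2,2) g=4 f=8, (2,3) g=3 f=8, (2,4) g=2 f=8, (3,1) g=4 f=6, (3,6) g=1 f=8, (4,2) g=4 f=6, (4,3) g=3 f=6, (4,4) g=2 f=6, (4,5) g=1 f=6]; closed=[(3,2), (3,3), (3,4), (3,5)]

step 1: expand (3,2) (f=6, h=3) → closed; open now [(2,2) g=4 f=8, (2,3) g=3 f=8, (2,4) g=2 f=8, (3,1) g=4 f=6, (3,6) g=1 f=8, (4,2) g=4 f=6, (4,3) g=3 f=6, (4,4) g=2 f=6, (4,5) g=1 f=6]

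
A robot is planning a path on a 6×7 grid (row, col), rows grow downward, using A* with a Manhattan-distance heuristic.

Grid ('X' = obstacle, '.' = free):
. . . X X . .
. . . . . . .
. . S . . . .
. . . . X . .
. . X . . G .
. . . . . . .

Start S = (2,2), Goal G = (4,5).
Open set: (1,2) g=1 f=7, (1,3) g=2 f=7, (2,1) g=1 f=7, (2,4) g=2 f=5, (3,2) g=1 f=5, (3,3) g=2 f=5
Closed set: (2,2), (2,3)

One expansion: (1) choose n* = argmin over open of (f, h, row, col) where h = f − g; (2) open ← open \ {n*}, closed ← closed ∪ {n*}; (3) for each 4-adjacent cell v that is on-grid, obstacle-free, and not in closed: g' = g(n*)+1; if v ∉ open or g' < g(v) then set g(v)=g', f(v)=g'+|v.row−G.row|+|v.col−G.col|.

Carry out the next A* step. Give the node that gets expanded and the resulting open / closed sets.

step 1: expand (2,4) (f=5, h=3) → closed; open now [(1,2) g=1 f=7, (1,3) g=2 f=7, (1,4) g=3 f=7, (2,1) g=1 f=7, (2,5) g=3 f=5, (3,2) g=1 f=5, (3,3) g=2 f=5]

expanded=(2,4); open=[(1,2) g=1 f=7, (1,3) g=2 f=7, (1,4) g=3 f=7, (2,1) g=1 f=7, (2,5) g=3 f=5, (3,2) g=1 f=5, (3,3) g=2 f=5]; closed=[(2,2), (2,3), (2,4)]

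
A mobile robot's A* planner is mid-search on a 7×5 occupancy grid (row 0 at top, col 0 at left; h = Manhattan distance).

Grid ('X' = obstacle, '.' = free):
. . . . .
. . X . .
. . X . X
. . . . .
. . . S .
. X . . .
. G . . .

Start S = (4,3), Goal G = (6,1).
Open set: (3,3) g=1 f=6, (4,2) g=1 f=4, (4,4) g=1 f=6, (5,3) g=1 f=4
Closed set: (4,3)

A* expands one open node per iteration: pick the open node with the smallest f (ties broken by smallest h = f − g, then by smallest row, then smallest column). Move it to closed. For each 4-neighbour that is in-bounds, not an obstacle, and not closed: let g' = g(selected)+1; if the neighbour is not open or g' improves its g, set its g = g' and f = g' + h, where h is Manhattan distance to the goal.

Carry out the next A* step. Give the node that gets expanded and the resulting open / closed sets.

expanded=(4,2); open=[(3,2) g=2 f=6, (3,3) g=1 f=6, (4,1) g=2 f=4, (4,4) g=1 f=6, (5,2) g=2 f=4, (5,3) g=1 f=4]; closed=[(4,2), (4,3)]

step 1: expand (4,2) (f=4, h=3) → closed; open now [(3,2) g=2 f=6, (3,3) g=1 f=6, (4,1) g=2 f=4, (4,4) g=1 f=6, (5,2) g=2 f=4, (5,3) g=1 f=4]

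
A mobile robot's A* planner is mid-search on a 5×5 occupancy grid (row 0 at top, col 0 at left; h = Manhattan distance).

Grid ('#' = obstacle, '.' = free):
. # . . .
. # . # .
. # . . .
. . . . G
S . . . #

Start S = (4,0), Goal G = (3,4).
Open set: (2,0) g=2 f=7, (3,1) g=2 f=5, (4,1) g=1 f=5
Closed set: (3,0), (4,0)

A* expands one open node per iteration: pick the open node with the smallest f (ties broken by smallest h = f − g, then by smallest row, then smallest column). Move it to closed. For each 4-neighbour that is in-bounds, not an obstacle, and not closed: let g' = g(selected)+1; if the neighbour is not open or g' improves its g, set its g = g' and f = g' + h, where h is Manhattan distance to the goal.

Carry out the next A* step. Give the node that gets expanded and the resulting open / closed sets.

expanded=(3,1); open=[(2,0) g=2 f=7, (3,2) g=3 f=5, (4,1) g=1 f=5]; closed=[(3,0), (3,1), (4,0)]

step 1: expand (3,1) (f=5, h=3) → closed; open now [(2,0) g=2 f=7, (3,2) g=3 f=5, (4,1) g=1 f=5]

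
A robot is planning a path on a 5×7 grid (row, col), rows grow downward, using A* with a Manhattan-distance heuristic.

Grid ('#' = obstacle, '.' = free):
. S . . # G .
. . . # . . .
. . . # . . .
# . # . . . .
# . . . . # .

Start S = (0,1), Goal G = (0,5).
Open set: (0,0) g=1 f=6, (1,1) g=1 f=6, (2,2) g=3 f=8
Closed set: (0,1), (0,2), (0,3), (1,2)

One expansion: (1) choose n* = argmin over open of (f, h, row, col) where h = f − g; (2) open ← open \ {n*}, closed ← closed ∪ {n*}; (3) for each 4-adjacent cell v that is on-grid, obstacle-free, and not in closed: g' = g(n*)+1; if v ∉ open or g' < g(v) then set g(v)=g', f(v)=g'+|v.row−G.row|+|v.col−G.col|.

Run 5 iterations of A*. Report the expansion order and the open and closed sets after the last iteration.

step 1: expand (0,0) (f=6, h=5) → closed; open now [(1,0) g=2 f=8, (1,1) g=1 f=6, (2,2) g=3 f=8]
step 2: expand (1,1) (f=6, h=5) → closed; open now [(1,0) g=2 f=8, (2,1) g=2 f=8, (2,2) g=3 f=8]
step 3: expand (2,2) (f=8, h=5) → closed; open now [(1,0) g=2 f=8, (2,1) g=2 f=8]
step 4: expand (1,0) (f=8, h=6) → closed; open now [(2,0) g=3 f=10, (2,1) g=2 f=8]
step 5: expand (2,1) (f=8, h=6) → closed; open now [(2,0) g=3 f=10, (3,1) g=3 f=10]

order=[(0,0) → (1,1) → (2,2) → (1,0) → (2,1)]; open=[(2,0) g=3 f=10, (3,1) g=3 f=10]; closed=[(0,0), (0,1), (0,2), (0,3), (1,0), (1,1), (1,2), (2,1), (2,2)]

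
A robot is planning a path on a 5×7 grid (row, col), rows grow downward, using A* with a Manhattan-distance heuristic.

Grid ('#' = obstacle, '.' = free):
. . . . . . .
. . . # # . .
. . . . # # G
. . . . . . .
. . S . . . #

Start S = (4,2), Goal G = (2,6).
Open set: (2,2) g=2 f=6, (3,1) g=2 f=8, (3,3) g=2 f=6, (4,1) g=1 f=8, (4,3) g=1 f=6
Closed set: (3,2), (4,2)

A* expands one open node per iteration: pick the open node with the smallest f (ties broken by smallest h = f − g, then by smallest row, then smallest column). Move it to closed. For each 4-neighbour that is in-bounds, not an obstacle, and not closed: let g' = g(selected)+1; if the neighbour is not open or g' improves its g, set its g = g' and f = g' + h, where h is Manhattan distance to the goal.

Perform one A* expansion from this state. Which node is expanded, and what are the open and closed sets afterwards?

expanded=(2,2); open=[(1,2) g=3 f=8, (2,1) g=3 f=8, (2,3) g=3 f=6, (3,1) g=2 f=8, (3,3) g=2 f=6, (4,1) g=1 f=8, (4,3) g=1 f=6]; closed=[(2,2), (3,2), (4,2)]

step 1: expand (2,2) (f=6, h=4) → closed; open now [(1,2) g=3 f=8, (2,1) g=3 f=8, (2,3) g=3 f=6, (3,1) g=2 f=8, (3,3) g=2 f=6, (4,1) g=1 f=8, (4,3) g=1 f=6]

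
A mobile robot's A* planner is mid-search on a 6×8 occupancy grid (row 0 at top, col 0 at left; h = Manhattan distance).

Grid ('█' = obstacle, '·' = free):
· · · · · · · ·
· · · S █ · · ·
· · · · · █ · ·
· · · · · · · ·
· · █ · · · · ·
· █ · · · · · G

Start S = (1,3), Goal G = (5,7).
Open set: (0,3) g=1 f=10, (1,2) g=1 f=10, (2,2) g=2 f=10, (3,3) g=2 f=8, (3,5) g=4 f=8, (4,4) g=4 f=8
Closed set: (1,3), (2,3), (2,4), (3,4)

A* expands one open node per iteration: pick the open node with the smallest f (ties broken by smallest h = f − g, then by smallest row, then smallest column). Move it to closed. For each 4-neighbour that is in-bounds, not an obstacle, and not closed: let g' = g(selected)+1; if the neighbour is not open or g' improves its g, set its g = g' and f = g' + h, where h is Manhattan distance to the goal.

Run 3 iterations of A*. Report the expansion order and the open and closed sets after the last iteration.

step 1: expand (3,5) (f=8, h=4) → closed; open now [(0,3) g=1 f=10, (1,2) g=1 f=10, (2,2) g=2 f=10, (3,3) g=2 f=8, (3,6) g=5 f=8, (4,4) g=4 f=8, (4,5) g=5 f=8]
step 2: expand (3,6) (f=8, h=3) → closed; open now [(0,3) g=1 f=10, (1,2) g=1 f=10, (2,2) g=2 f=10, (2,6) g=6 f=10, (3,3) g=2 f=8, (3,7) g=6 f=8, (4,4) g=4 f=8, (4,5) g=5 f=8, (4,6) g=6 f=8]
step 3: expand (3,7) (f=8, h=2) → closed; open now [(0,3) g=1 f=10, (1,2) g=1 f=10, (2,2) g=2 f=10, (2,6) g=6 f=10, (2,7) g=7 f=10, (3,3) g=2 f=8, (4,4) g=4 f=8, (4,5) g=5 f=8, (4,6) g=6 f=8, (4,7) g=7 f=8]

order=[(3,5) → (3,6) → (3,7)]; open=[(0,3) g=1 f=10, (1,2) g=1 f=10, (2,2) g=2 f=10, (2,6) g=6 f=10, (2,7) g=7 f=10, (3,3) g=2 f=8, (4,4) g=4 f=8, (4,5) g=5 f=8, (4,6) g=6 f=8, (4,7) g=7 f=8]; closed=[(1,3), (2,3), (2,4), (3,4), (3,5), (3,6), (3,7)]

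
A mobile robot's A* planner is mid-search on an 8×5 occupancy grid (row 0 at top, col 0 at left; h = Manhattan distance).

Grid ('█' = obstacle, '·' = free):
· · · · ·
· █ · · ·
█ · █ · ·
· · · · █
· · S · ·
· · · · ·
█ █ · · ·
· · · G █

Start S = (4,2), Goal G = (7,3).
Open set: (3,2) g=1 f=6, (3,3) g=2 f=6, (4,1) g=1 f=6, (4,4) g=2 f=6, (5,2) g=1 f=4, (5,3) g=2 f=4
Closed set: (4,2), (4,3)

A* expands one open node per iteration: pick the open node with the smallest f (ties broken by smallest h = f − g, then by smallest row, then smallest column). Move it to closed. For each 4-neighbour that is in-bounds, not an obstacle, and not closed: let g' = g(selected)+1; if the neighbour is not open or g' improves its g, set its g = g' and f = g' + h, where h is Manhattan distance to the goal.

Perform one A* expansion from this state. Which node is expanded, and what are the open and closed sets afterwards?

expanded=(5,3); open=[(3,2) g=1 f=6, (3,3) g=2 f=6, (4,1) g=1 f=6, (4,4) g=2 f=6, (5,2) g=1 f=4, (5,4) g=3 f=6, (6,3) g=3 f=4]; closed=[(4,2), (4,3), (5,3)]

step 1: expand (5,3) (f=4, h=2) → closed; open now [(3,2) g=1 f=6, (3,3) g=2 f=6, (4,1) g=1 f=6, (4,4) g=2 f=6, (5,2) g=1 f=4, (5,4) g=3 f=6, (6,3) g=3 f=4]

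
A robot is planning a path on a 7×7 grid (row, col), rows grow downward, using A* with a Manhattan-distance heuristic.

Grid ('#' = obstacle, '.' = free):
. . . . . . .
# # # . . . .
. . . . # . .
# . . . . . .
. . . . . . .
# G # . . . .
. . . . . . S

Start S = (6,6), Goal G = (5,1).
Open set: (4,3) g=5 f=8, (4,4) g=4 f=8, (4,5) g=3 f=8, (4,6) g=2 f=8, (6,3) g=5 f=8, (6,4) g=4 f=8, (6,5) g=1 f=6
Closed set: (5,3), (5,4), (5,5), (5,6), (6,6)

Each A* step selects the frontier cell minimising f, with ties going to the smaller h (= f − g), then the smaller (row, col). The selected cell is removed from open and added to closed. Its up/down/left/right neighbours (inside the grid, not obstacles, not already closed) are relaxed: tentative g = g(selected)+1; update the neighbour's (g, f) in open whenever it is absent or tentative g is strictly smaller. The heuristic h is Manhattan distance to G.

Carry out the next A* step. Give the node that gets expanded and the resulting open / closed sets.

step 1: expand (6,5) (f=6, h=5) → closed; open now [(4,3) g=5 f=8, (4,4) g=4 f=8, (4,5) g=3 f=8, (4,6) g=2 f=8, (6,3) g=5 f=8, (6,4) g=2 f=6]

expanded=(6,5); open=[(4,3) g=5 f=8, (4,4) g=4 f=8, (4,5) g=3 f=8, (4,6) g=2 f=8, (6,3) g=5 f=8, (6,4) g=2 f=6]; closed=[(5,3), (5,4), (5,5), (5,6), (6,5), (6,6)]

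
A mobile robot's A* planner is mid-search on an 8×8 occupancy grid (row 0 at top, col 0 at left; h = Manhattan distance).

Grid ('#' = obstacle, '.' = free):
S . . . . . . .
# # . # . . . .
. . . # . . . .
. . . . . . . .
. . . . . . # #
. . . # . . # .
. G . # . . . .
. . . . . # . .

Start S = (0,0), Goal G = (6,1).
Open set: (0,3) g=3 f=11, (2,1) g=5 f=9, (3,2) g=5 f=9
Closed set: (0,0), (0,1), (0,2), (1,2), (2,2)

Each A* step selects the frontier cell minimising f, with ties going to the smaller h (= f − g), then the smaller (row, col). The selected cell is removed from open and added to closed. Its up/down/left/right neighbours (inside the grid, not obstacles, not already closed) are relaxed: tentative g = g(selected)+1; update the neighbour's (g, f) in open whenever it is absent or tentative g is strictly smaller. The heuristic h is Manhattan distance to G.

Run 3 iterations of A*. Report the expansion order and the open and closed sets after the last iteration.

step 1: expand (2,1) (f=9, h=4) → closed; open now [(0,3) g=3 f=11, (2,0) g=6 f=11, (3,1) g=6 f=9, (3,2) g=5 f=9]
step 2: expand (3,1) (f=9, h=3) → closed; open now [(0,3) g=3 f=11, (2,0) g=6 f=11, (3,0) g=7 f=11, (3,2) g=5 f=9, (4,1) g=7 f=9]
step 3: expand (4,1) (f=9, h=2) → closed; open now [(0,3) g=3 f=11, (2,0) g=6 f=11, (3,0) g=7 f=11, (3,2) g=5 f=9, (4,0) g=8 f=11, (4,2) g=8 f=11, (5,1) g=8 f=9]

order=[(2,1) → (3,1) → (4,1)]; open=[(0,3) g=3 f=11, (2,0) g=6 f=11, (3,0) g=7 f=11, (3,2) g=5 f=9, (4,0) g=8 f=11, (4,2) g=8 f=11, (5,1) g=8 f=9]; closed=[(0,0), (0,1), (0,2), (1,2), (2,1), (2,2), (3,1), (4,1)]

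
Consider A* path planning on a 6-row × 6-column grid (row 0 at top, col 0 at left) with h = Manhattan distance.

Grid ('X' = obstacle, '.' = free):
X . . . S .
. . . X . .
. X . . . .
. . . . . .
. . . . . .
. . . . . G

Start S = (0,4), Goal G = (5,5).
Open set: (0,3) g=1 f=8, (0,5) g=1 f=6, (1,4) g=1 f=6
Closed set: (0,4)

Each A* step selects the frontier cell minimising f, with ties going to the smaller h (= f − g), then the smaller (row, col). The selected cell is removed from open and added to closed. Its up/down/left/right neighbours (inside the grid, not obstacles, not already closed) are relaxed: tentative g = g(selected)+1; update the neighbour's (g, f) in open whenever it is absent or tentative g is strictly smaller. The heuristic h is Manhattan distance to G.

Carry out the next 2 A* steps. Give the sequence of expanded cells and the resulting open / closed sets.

step 1: expand (0,5) (f=6, h=5) → closed; open now [(0,3) g=1 f=8, (1,4) g=1 f=6, (1,5) g=2 f=6]
step 2: expand (1,5) (f=6, h=4) → closed; open now [(0,3) g=1 f=8, (1,4) g=1 f=6, (2,5) g=3 f=6]

order=[(0,5) → (1,5)]; open=[(0,3) g=1 f=8, (1,4) g=1 f=6, (2,5) g=3 f=6]; closed=[(0,4), (0,5), (1,5)]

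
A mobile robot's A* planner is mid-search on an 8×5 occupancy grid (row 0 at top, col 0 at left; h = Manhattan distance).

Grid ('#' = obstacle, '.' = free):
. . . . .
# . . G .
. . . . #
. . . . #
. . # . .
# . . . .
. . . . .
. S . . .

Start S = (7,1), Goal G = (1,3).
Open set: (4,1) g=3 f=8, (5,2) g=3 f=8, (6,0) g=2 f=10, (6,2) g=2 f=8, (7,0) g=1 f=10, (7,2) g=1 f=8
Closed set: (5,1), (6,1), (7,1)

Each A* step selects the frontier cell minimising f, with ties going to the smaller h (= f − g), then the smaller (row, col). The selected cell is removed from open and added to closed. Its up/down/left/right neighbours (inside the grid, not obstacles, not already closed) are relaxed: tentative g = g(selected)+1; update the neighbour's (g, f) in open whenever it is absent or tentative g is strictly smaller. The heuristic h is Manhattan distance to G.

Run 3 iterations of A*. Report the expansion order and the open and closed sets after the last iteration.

order=[(4,1) → (3,1) → (2,1)]; open=[(1,1) g=6 f=8, (2,0) g=6 f=10, (2,2) g=6 f=8, (3,0) g=5 f=10, (3,2) g=5 f=8, (4,0) g=4 f=10, (5,2) g=3 f=8, (6,0) g=2 f=10, (6,2) g=2 f=8, (7,0) g=1 f=10, (7,2) g=1 f=8]; closed=[(2,1), (3,1), (4,1), (5,1), (6,1), (7,1)]

step 1: expand (4,1) (f=8, h=5) → closed; open now [(3,1) g=4 f=8, (4,0) g=4 f=10, (5,2) g=3 f=8, (6,0) g=2 f=10, (6,2) g=2 f=8, (7,0) g=1 f=10, (7,2) g=1 f=8]
step 2: expand (3,1) (f=8, h=4) → closed; open now [(2,1) g=5 f=8, (3,0) g=5 f=10, (3,2) g=5 f=8, (4,0) g=4 f=10, (5,2) g=3 f=8, (6,0) g=2 f=10, (6,2) g=2 f=8, (7,0) g=1 f=10, (7,2) g=1 f=8]
step 3: expand (2,1) (f=8, h=3) → closed; open now [(1,1) g=6 f=8, (2,0) g=6 f=10, (2,2) g=6 f=8, (3,0) g=5 f=10, (3,2) g=5 f=8, (4,0) g=4 f=10, (5,2) g=3 f=8, (6,0) g=2 f=10, (6,2) g=2 f=8, (7,0) g=1 f=10, (7,2) g=1 f=8]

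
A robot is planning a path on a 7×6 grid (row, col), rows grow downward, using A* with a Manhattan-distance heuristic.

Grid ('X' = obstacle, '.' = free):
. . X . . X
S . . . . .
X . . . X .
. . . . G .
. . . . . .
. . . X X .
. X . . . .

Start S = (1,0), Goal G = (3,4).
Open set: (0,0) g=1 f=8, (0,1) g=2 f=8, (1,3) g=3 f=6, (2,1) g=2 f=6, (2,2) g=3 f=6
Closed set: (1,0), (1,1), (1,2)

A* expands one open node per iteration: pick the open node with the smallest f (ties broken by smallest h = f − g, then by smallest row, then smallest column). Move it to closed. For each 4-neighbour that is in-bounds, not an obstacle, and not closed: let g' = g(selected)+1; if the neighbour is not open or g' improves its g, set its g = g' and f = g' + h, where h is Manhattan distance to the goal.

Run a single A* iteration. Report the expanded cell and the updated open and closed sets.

step 1: expand (1,3) (f=6, h=3) → closed; open now [(0,0) g=1 f=8, (0,1) g=2 f=8, (0,3) g=4 f=8, (1,4) g=4 f=6, (2,1) g=2 f=6, (2,2) g=3 f=6, (2,3) g=4 f=6]

expanded=(1,3); open=[(0,0) g=1 f=8, (0,1) g=2 f=8, (0,3) g=4 f=8, (1,4) g=4 f=6, (2,1) g=2 f=6, (2,2) g=3 f=6, (2,3) g=4 f=6]; closed=[(1,0), (1,1), (1,2), (1,3)]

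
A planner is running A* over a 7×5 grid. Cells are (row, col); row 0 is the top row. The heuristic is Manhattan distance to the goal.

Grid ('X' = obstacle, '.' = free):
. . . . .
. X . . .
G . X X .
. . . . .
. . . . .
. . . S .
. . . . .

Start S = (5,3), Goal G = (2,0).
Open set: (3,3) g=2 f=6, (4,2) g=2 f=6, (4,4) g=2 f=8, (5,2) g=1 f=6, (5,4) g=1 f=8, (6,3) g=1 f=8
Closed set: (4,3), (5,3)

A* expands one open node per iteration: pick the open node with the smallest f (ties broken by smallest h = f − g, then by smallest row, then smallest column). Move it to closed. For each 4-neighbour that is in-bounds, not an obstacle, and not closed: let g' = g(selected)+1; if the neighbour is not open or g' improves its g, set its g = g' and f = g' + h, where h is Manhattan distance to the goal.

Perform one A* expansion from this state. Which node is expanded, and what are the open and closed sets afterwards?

expanded=(3,3); open=[(3,2) g=3 f=6, (3,4) g=3 f=8, (4,2) g=2 f=6, (4,4) g=2 f=8, (5,2) g=1 f=6, (5,4) g=1 f=8, (6,3) g=1 f=8]; closed=[(3,3), (4,3), (5,3)]

step 1: expand (3,3) (f=6, h=4) → closed; open now [(3,2) g=3 f=6, (3,4) g=3 f=8, (4,2) g=2 f=6, (4,4) g=2 f=8, (5,2) g=1 f=6, (5,4) g=1 f=8, (6,3) g=1 f=8]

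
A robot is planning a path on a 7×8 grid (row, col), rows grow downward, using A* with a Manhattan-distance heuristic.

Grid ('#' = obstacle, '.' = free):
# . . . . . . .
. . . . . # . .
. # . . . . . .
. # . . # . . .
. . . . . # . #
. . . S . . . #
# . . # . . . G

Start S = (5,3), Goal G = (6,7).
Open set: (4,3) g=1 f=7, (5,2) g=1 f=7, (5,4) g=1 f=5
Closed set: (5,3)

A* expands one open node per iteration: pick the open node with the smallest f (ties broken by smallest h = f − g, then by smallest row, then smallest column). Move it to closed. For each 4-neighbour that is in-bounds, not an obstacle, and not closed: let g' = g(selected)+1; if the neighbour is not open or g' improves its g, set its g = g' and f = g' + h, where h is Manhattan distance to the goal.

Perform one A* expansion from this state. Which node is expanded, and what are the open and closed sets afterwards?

step 1: expand (5,4) (f=5, h=4) → closed; open now [(4,3) g=1 f=7, (4,4) g=2 f=7, (5,2) g=1 f=7, (5,5) g=2 f=5, (6,4) g=2 f=5]

expanded=(5,4); open=[(4,3) g=1 f=7, (4,4) g=2 f=7, (5,2) g=1 f=7, (5,5) g=2 f=5, (6,4) g=2 f=5]; closed=[(5,3), (5,4)]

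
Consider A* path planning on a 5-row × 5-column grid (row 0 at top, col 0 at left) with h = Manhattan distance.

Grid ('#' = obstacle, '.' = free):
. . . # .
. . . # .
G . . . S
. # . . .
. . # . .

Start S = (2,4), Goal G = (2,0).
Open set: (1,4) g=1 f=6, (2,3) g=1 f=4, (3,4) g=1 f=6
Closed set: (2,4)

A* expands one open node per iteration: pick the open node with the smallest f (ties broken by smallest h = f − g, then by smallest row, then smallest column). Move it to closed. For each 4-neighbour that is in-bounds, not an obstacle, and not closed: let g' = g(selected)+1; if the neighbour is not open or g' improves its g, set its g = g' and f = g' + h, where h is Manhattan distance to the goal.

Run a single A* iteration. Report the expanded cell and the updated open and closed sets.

step 1: expand (2,3) (f=4, h=3) → closed; open now [(1,4) g=1 f=6, (2,2) g=2 f=4, (3,3) g=2 f=6, (3,4) g=1 f=6]

expanded=(2,3); open=[(1,4) g=1 f=6, (2,2) g=2 f=4, (3,3) g=2 f=6, (3,4) g=1 f=6]; closed=[(2,3), (2,4)]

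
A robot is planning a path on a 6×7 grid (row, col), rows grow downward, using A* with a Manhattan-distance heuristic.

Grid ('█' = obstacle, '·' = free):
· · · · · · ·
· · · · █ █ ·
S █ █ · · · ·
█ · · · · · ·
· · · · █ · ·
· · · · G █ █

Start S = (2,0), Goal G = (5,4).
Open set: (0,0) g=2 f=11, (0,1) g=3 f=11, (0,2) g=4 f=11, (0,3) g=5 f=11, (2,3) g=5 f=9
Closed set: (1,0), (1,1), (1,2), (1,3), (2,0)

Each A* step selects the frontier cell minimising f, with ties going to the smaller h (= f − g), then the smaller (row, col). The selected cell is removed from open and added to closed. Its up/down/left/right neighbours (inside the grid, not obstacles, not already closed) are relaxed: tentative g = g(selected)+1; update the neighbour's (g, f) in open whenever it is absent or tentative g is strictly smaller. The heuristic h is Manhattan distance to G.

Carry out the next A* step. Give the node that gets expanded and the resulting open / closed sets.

expanded=(2,3); open=[(0,0) g=2 f=11, (0,1) g=3 f=11, (0,2) g=4 f=11, (0,3) g=5 f=11, (2,4) g=6 f=9, (3,3) g=6 f=9]; closed=[(1,0), (1,1), (1,2), (1,3), (2,0), (2,3)]

step 1: expand (2,3) (f=9, h=4) → closed; open now [(0,0) g=2 f=11, (0,1) g=3 f=11, (0,2) g=4 f=11, (0,3) g=5 f=11, (2,4) g=6 f=9, (3,3) g=6 f=9]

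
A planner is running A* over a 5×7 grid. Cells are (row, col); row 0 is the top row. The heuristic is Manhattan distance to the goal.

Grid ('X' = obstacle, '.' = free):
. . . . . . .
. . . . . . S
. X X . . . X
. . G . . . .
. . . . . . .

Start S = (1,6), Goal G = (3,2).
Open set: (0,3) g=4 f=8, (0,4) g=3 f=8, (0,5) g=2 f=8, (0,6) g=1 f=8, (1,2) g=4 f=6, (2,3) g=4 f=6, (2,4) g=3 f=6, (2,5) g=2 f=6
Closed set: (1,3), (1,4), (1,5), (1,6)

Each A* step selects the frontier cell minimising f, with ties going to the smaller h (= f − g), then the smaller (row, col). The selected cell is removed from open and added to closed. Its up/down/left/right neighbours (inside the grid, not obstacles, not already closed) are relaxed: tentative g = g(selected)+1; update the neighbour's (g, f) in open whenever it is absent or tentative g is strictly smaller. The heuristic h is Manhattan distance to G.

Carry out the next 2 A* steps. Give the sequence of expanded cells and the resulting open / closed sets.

order=[(1,2) → (2,3)]; open=[(0,2) g=5 f=8, (0,3) g=4 f=8, (0,4) g=3 f=8, (0,5) g=2 f=8, (0,6) g=1 f=8, (1,1) g=5 f=8, (2,4) g=3 f=6, (2,5) g=2 f=6, (3,3) g=5 f=6]; closed=[(1,2), (1,3), (1,4), (1,5), (1,6), (2,3)]

step 1: expand (1,2) (f=6, h=2) → closed; open now [(0,2) g=5 f=8, (0,3) g=4 f=8, (0,4) g=3 f=8, (0,5) g=2 f=8, (0,6) g=1 f=8, (1,1) g=5 f=8, (2,3) g=4 f=6, (2,4) g=3 f=6, (2,5) g=2 f=6]
step 2: expand (2,3) (f=6, h=2) → closed; open now [(0,2) g=5 f=8, (0,3) g=4 f=8, (0,4) g=3 f=8, (0,5) g=2 f=8, (0,6) g=1 f=8, (1,1) g=5 f=8, (2,4) g=3 f=6, (2,5) g=2 f=6, (3,3) g=5 f=6]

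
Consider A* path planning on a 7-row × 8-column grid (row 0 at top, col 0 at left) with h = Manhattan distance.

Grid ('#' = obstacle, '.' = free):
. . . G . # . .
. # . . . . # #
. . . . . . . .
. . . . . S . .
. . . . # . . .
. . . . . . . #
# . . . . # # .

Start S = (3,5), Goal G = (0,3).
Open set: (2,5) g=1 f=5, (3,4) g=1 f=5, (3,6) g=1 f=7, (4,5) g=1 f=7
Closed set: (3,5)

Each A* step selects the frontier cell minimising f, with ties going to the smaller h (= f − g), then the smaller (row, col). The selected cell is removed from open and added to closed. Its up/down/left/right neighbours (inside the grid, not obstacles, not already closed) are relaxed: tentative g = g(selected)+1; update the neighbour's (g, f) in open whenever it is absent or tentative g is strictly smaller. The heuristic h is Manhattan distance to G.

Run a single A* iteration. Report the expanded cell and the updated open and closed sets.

step 1: expand (2,5) (f=5, h=4) → closed; open now [(1,5) g=2 f=5, (2,4) g=2 f=5, (2,6) g=2 f=7, (3,4) g=1 f=5, (3,6) g=1 f=7, (4,5) g=1 f=7]

expanded=(2,5); open=[(1,5) g=2 f=5, (2,4) g=2 f=5, (2,6) g=2 f=7, (3,4) g=1 f=5, (3,6) g=1 f=7, (4,5) g=1 f=7]; closed=[(2,5), (3,5)]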